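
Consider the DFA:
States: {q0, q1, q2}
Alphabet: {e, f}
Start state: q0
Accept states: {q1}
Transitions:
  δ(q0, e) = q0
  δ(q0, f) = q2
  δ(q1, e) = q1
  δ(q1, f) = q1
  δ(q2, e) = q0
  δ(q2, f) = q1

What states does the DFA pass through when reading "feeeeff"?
read 'f': q0 → q2
  read 'e': q2 → q0
  read 'e': q0 → q0
  read 'e': q0 → q0
  read 'e': q0 → q0
  read 'f': q0 → q2
  read 'f': q2 → q1
q0 -> q2 -> q0 -> q0 -> q0 -> q0 -> q2 -> q1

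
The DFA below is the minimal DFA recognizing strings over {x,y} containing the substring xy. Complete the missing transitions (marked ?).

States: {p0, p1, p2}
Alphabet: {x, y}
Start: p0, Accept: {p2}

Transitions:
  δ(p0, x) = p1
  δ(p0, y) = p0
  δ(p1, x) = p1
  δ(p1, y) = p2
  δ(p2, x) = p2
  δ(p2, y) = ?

From the language and accept set, identify what each state tracks — p0: no x seen yet; p1: seen a x, waiting for y; p2: substring xy seen.
Each missing δ(q, a) is the state matching the new tracked value after reading a.
δ(p2, y) = p2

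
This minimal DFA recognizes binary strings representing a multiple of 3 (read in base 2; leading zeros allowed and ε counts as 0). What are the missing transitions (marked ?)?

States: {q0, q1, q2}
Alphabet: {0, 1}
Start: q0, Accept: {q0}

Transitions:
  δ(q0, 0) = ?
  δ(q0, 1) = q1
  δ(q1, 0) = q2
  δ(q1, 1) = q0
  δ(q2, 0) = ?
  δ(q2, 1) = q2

From the language and accept set, identify what each state tracks — q0: value ≡ 0 (mod 3); q1: value ≡ 1 (mod 3); q2: value ≡ 2 (mod 3).
Each missing δ(q, a) is the state matching the new tracked value after reading a.
δ(q0, 0) = q0; δ(q2, 0) = q1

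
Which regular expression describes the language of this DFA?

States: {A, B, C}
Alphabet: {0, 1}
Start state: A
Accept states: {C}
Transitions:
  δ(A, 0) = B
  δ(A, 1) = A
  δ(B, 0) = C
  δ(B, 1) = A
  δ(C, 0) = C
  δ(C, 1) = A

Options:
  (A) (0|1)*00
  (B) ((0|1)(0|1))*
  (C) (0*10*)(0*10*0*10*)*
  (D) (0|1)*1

Check each option against the DFA on short strings; one disagreement eliminates an option:
  (A) (0|1)*00: agrees with the DFA on every string of length ≤ 6
  (B) ((0|1)(0|1))*: on ε the DFA stays in A and rejects (A ∉ Accept), but the regex matches it → eliminate
  (C) (0*10*)(0*10*0*10*)*: on '1' the DFA goes A → A and rejects (A ∉ Accept), but the regex matches it → eliminate
  (D) (0|1)*1: on '1' the DFA goes A → A and rejects (A ∉ Accept), but the regex matches it → eliminate
Only (A) is consistent with the DFA.
(A) (0|1)*00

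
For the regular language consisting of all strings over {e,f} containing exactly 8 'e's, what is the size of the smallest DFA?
By Myhill–Nerode, count the distinguishable equivalence classes: 10 classes — having seen 0, 1, …, 8, or >8 copies of 'e'; the count-8 class is the only accepting one and >8 is dead.
10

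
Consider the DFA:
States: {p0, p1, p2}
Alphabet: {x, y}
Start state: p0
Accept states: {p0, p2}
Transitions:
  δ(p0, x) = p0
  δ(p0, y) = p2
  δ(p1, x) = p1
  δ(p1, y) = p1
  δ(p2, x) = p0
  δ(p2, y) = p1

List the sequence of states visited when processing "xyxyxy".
read 'x': p0 → p0
  read 'y': p0 → p2
  read 'x': p2 → p0
  read 'y': p0 → p2
  read 'x': p2 → p0
  read 'y': p0 → p2
p0 -> p0 -> p2 -> p0 -> p2 -> p0 -> p2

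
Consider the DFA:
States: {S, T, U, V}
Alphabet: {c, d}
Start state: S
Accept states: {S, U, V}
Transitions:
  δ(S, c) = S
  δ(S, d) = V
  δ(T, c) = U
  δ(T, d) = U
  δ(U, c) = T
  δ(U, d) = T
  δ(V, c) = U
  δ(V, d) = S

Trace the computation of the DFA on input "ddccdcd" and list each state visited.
read 'd': S → V
  read 'd': V → S
  read 'c': S → S
  read 'c': S → S
  read 'd': S → V
  read 'c': V → U
  read 'd': U → T
S -> V -> S -> S -> S -> V -> U -> T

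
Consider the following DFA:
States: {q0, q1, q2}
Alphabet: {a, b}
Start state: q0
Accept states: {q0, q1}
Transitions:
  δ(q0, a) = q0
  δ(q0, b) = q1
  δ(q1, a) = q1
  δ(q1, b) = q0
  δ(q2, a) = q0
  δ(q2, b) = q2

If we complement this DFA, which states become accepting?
Complement accept states = All states \ Original accept states
= {q0, q1, q2} \ {q0, q1}
{q2}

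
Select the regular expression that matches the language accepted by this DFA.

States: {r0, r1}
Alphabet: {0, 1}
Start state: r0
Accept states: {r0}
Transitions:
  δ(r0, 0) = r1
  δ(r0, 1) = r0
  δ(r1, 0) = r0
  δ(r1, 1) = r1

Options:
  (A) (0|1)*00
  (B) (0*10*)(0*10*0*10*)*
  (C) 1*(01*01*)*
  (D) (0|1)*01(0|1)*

Check each option against the DFA on short strings; one disagreement eliminates an option:
  (A) (0|1)*00: on ε the DFA stays in r0 and accepts (r0 ∈ Accept), but the regex does not match it → eliminate
  (B) (0*10*)(0*10*0*10*)*: on ε the DFA stays in r0 and accepts (r0 ∈ Accept), but the regex does not match it → eliminate
  (C) 1*(01*01*)*: agrees with the DFA on every string of length ≤ 6
  (D) (0|1)*01(0|1)*: on ε the DFA stays in r0 and accepts (r0 ∈ Accept), but the regex does not match it → eliminate
Only (C) is consistent with the DFA.
(C) 1*(01*01*)*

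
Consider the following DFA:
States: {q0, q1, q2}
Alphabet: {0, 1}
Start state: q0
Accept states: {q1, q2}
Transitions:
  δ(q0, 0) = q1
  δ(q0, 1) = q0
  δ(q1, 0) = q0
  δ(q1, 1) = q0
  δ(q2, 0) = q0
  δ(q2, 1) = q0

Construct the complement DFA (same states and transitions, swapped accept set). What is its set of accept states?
Complement accept states = All states \ Original accept states
= {q0, q1, q2} \ {q1, q2}
{q0}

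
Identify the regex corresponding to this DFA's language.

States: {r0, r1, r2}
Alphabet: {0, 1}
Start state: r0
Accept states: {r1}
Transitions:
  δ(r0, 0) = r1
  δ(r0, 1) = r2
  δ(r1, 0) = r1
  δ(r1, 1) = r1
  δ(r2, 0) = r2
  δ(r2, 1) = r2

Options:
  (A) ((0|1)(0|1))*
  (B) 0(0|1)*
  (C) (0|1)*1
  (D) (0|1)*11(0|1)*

Check each option against the DFA on short strings; one disagreement eliminates an option:
  (A) ((0|1)(0|1))*: on ε the DFA stays in r0 and rejects (r0 ∉ Accept), but the regex matches it → eliminate
  (B) 0(0|1)*: agrees with the DFA on every string of length ≤ 6
  (C) (0|1)*1: on '0' the DFA goes r0 → r1 and accepts (r1 ∈ Accept), but the regex does not match it → eliminate
  (D) (0|1)*11(0|1)*: on '0' the DFA goes r0 → r1 and accepts (r1 ∈ Accept), but the regex does not match it → eliminate
Only (B) is consistent with the DFA.
(B) 0(0|1)*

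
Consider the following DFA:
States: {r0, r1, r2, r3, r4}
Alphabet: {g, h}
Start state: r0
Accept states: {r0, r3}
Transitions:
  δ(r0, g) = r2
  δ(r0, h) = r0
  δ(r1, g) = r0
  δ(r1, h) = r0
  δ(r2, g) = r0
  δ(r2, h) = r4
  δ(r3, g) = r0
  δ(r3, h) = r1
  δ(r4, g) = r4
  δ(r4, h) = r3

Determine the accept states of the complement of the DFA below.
Complement accept states = All states \ Original accept states
= {r0, r1, r2, r3, r4} \ {r0, r3}
{r1, r2, r4}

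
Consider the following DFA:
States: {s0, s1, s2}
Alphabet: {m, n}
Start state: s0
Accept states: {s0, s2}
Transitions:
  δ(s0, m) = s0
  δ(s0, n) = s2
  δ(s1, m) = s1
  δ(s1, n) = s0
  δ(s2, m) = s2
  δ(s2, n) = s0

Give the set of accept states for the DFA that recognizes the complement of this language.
Complement accept states = All states \ Original accept states
= {s0, s1, s2} \ {s0, s2}
{s1}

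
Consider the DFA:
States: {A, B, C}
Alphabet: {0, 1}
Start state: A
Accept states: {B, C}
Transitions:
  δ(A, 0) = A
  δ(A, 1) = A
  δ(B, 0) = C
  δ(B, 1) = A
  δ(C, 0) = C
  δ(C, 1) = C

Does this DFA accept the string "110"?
Processing string "110":
  A --1--> A
  A --1--> A
  A --0--> A
Final state: A
Accept states: {B, C}
No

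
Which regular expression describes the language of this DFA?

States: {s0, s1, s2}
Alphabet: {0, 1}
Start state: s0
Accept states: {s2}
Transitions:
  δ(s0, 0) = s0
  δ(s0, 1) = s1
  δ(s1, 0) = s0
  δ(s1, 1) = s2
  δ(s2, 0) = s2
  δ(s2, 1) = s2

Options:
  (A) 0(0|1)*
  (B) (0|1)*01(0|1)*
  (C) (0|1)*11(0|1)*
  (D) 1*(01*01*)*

Check each option against the DFA on short strings; one disagreement eliminates an option:
  (A) 0(0|1)*: on '0' the DFA goes s0 → s0 and rejects (s0 ∉ Accept), but the regex matches it → eliminate
  (B) (0|1)*01(0|1)*: on '01' the DFA goes s0 → s0 → s1 and rejects (s1 ∉ Accept), but the regex matches it → eliminate
  (C) (0|1)*11(0|1)*: agrees with the DFA on every string of length ≤ 6
  (D) 1*(01*01*)*: on ε the DFA stays in s0 and rejects (s0 ∉ Accept), but the regex matches it → eliminate
Only (C) is consistent with the DFA.
(C) (0|1)*11(0|1)*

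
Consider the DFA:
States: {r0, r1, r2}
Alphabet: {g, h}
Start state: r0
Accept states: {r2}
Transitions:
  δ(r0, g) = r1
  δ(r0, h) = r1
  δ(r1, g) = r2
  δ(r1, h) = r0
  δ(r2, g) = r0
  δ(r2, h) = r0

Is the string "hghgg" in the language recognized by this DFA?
Processing string "hghgg":
  r0 --h--> r1
  r1 --g--> r2
  r2 --h--> r0
  r0 --g--> r1
  r1 --g--> r2
Final state: r2
Accept states: {r2}
Yes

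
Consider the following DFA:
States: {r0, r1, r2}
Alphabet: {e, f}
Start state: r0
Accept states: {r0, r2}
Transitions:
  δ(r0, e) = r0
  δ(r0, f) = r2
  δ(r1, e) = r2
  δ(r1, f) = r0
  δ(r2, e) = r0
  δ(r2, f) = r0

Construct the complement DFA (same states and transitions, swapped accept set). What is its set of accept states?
Complement accept states = All states \ Original accept states
= {r0, r1, r2} \ {r0, r2}
{r1}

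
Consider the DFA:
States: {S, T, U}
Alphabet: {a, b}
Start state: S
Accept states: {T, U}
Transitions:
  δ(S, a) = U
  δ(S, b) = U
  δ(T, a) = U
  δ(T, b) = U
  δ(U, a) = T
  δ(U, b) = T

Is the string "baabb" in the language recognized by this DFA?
Processing string "baabb":
  S --b--> U
  U --a--> T
  T --a--> U
  U --b--> T
  T --b--> U
Final state: U
Accept states: {T, U}
Yes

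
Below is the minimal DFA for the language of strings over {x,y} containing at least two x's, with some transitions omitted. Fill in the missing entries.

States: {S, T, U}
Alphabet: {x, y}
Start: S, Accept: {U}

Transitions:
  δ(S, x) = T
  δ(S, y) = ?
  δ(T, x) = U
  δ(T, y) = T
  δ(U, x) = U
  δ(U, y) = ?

From the language and accept set, identify what each state tracks — S: zero x's seen; T: one x seen; U: ≥ two x's seen.
Each missing δ(q, a) is the state matching the new tracked value after reading a.
δ(S, y) = S; δ(U, y) = U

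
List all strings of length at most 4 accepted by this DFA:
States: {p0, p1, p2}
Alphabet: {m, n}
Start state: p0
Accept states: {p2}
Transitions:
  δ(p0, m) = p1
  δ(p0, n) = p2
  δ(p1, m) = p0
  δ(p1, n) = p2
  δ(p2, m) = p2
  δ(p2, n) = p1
n, mn, nm, mmn, mnm, nmm, nnn, mmmn, mmnm, mnmm, mnnn, nmmm, nmnn, nnmn, nnnm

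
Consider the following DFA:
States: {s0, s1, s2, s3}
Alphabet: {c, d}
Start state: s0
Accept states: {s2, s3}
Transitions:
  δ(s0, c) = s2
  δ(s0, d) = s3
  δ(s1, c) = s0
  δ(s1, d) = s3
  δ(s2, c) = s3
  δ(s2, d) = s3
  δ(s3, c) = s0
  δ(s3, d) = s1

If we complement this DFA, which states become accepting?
Complement accept states = All states \ Original accept states
= {s0, s1, s2, s3} \ {s2, s3}
{s0, s1}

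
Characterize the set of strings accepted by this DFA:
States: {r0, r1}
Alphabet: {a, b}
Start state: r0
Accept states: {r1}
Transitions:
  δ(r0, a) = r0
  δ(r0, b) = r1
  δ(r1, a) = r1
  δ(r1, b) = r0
Testing a few strings:
  'aba' → accept
  'aaa' → reject
  'b' → accept
  'baa' → accept
State roles: r0=even number of b's so far; r1=odd number of b's so far
All strings over {a,b} with an odd number of b's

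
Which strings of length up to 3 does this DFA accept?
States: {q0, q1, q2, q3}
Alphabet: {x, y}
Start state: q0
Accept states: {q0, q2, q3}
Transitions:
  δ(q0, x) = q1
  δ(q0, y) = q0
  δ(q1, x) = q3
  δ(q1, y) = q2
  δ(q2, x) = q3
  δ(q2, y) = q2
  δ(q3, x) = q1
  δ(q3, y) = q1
ε, y, xx, xy, yy, xyx, xyy, yxx, yxy, yyy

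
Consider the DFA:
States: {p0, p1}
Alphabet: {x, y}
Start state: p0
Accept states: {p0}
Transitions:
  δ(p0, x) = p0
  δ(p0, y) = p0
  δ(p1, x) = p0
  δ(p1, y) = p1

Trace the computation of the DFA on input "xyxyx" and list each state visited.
read 'x': p0 → p0
  read 'y': p0 → p0
  read 'x': p0 → p0
  read 'y': p0 → p0
  read 'x': p0 → p0
p0 -> p0 -> p0 -> p0 -> p0 -> p0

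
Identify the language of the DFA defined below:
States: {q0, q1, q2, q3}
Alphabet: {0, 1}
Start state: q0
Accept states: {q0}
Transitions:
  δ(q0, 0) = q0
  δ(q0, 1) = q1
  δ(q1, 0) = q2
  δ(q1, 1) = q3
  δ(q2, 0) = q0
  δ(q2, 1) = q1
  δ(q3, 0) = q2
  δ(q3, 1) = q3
Testing a few strings:
  '000' → accept
  '0110' → reject
  '00' → accept
  '0' → accept
State roles: q0=value ≡ 0 (mod 4); q1=value ≡ 1 (mod 4); q2=value ≡ 2 (mod 4); q3=value ≡ 3 (mod 4)
All binary strings representing a multiple of 4 (read in base 2; leading zeros allowed and ε counts as 0)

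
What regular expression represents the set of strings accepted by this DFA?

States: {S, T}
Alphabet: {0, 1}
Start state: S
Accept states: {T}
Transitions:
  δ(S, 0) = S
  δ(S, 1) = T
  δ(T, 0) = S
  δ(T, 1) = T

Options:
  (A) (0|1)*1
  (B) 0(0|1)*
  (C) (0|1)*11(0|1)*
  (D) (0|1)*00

Check each option against the DFA on short strings; one disagreement eliminates an option:
  (A) (0|1)*1: agrees with the DFA on every string of length ≤ 6
  (B) 0(0|1)*: on '0' the DFA goes S → S and rejects (S ∉ Accept), but the regex matches it → eliminate
  (C) (0|1)*11(0|1)*: on '1' the DFA goes S → T and accepts (T ∈ Accept), but the regex does not match it → eliminate
  (D) (0|1)*00: on '1' the DFA goes S → T and accepts (T ∈ Accept), but the regex does not match it → eliminate
Only (A) is consistent with the DFA.
(A) (0|1)*1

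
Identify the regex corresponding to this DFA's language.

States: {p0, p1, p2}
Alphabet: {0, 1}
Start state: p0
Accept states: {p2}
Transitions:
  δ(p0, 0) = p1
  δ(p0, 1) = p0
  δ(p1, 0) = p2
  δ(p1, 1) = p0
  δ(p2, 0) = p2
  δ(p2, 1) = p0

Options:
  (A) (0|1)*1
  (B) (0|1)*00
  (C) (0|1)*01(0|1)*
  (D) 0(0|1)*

Check each option against the DFA on short strings; one disagreement eliminates an option:
  (A) (0|1)*1: on '1' the DFA goes p0 → p0 and rejects (p0 ∉ Accept), but the regex matches it → eliminate
  (B) (0|1)*00: agrees with the DFA on every string of length ≤ 6
  (C) (0|1)*01(0|1)*: on '00' the DFA goes p0 → p1 → p2 and accepts (p2 ∈ Accept), but the regex does not match it → eliminate
  (D) 0(0|1)*: on '0' the DFA goes p0 → p1 and rejects (p1 ∉ Accept), but the regex matches it → eliminate
Only (B) is consistent with the DFA.
(B) (0|1)*00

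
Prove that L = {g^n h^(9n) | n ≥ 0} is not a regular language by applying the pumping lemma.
Assume L is regular with pumping length p. Idea: pumping the g-block breaks the 1:9 ratio.
Choose s = g^p h^(9p) (length 10p ≥ p). By the pumping lemma, s = xyz with |xy| ≤ p, |y| > 0, so y = g^k with k ≥ 1. Then xy²z = g^(p+k) h^(9p). For this to be in L we would need 9p = 9(p+k), i.e. 9k = 0, contradicting k ≥ 1. So xy²z ∉ L.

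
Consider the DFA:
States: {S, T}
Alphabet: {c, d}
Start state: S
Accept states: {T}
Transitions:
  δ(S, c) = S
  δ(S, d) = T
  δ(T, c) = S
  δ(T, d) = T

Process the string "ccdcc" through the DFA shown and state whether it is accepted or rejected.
Processing string "ccdcc":
  S --c--> S
  S --c--> S
  S --d--> T
  T --c--> S
  S --c--> S
Final state: S
Accept states: {T}
No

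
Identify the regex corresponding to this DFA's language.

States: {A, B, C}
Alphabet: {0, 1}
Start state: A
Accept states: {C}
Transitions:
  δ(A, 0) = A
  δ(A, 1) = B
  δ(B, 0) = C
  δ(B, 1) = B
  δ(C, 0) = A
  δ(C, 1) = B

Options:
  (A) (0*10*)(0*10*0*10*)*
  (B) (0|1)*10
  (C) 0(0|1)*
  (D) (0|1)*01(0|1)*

Check each option against the DFA on short strings; one disagreement eliminates an option:
  (A) (0*10*)(0*10*0*10*)*: on '1' the DFA goes A → B and rejects (B ∉ Accept), but the regex matches it → eliminate
  (B) (0|1)*10: agrees with the DFA on every string of length ≤ 6
  (C) 0(0|1)*: on '0' the DFA goes A → A and rejects (A ∉ Accept), but the regex matches it → eliminate
  (D) (0|1)*01(0|1)*: on '01' the DFA goes A → A → B and rejects (B ∉ Accept), but the regex matches it → eliminate
Only (B) is consistent with the DFA.
(B) (0|1)*10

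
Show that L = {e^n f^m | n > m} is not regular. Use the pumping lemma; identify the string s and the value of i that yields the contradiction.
Assume L is regular with pumping length p. Idea: pumping down the e-block drops the e-count to at most the f-count.
Choose s = e^(p+1) f^p ∈ L (|s| = 2p+1 ≥ p). By the pumping lemma, s = xyz with |xy| ≤ p, |y| > 0, so y = e^k with k ≥ 1. Take i = 0: xz = e^(p+1−k) f^p. Since k ≥ 1, p+1−k ≤ p, so the number of e's is no longer strictly greater than the number of f's, hence xz ∉ L.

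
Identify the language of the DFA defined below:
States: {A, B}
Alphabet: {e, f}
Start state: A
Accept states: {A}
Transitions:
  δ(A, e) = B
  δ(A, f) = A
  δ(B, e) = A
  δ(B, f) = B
Testing a few strings:
  'f' → accept
  'e' → reject
  'ef' → reject
  'eee' → reject
State roles: A=even number of e's so far; B=odd number of e's so far
All strings over {e,f} with an even number of e's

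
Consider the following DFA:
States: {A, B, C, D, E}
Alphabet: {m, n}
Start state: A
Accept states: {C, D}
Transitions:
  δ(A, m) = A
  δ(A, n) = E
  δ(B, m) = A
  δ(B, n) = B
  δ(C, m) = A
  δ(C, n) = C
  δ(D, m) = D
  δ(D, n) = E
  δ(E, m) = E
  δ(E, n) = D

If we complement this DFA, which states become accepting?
Complement accept states = All states \ Original accept states
= {A, B, C, D, E} \ {C, D}
{A, B, E}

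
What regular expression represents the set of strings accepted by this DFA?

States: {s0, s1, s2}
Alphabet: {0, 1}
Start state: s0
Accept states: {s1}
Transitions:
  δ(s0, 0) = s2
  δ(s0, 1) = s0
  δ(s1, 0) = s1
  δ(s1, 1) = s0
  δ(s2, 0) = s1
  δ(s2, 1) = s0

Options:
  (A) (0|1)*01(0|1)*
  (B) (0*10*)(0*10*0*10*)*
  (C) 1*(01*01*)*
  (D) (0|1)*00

Check each option against the DFA on short strings; one disagreement eliminates an option:
  (A) (0|1)*01(0|1)*: on '00' the DFA goes s0 → s2 → s1 and accepts (s1 ∈ Accept), but the regex does not match it → eliminate
  (B) (0*10*)(0*10*0*10*)*: on '1' the DFA goes s0 → s0 and rejects (s0 ∉ Accept), but the regex matches it → eliminate
  (C) 1*(01*01*)*: on ε the DFA stays in s0 and rejects (s0 ∉ Accept), but the regex matches it → eliminate
  (D) (0|1)*00: agrees with the DFA on every string of length ≤ 6
Only (D) is consistent with the DFA.
(D) (0|1)*00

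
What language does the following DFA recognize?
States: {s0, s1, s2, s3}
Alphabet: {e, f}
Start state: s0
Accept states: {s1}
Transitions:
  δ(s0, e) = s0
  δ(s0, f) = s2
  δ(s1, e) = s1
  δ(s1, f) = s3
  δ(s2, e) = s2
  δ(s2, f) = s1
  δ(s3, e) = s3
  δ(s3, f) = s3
Testing a few strings:
  'ffef' → reject
  'ef' → reject
  'eeef' → reject
  'eeee' → reject
State roles: s0=zero f's; s1=two f's; s2=one f; s3=≥ three f's (dead)
All strings over {e,f} containing exactly two f's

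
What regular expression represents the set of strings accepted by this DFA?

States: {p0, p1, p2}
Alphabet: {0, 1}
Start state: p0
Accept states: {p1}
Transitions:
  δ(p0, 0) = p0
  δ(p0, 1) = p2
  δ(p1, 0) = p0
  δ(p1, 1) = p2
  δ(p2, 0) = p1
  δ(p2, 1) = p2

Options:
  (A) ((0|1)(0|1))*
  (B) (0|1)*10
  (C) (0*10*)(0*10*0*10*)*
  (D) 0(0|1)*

Check each option against the DFA on short strings; one disagreement eliminates an option:
  (A) ((0|1)(0|1))*: on ε the DFA stays in p0 and rejects (p0 ∉ Accept), but the regex matches it → eliminate
  (B) (0|1)*10: agrees with the DFA on every string of length ≤ 6
  (C) (0*10*)(0*10*0*10*)*: on '1' the DFA goes p0 → p2 and rejects (p2 ∉ Accept), but the regex matches it → eliminate
  (D) 0(0|1)*: on '0' the DFA goes p0 → p0 and rejects (p0 ∉ Accept), but the regex matches it → eliminate
Only (B) is consistent with the DFA.
(B) (0|1)*10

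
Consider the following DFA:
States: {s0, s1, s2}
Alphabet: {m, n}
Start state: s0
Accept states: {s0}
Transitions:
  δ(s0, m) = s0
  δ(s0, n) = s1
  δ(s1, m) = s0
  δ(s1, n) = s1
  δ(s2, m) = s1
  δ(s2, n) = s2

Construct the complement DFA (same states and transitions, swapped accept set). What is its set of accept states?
Complement accept states = All states \ Original accept states
= {s0, s1, s2} \ {s0}
{s1, s2}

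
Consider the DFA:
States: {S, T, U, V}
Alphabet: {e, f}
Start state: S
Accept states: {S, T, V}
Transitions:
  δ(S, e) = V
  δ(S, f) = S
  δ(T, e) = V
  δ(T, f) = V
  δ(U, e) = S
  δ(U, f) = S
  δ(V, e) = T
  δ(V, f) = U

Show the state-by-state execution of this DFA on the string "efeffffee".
read 'e': S → V
  read 'f': V → U
  read 'e': U → S
  read 'f': S → S
  read 'f': S → S
  read 'f': S → S
  read 'f': S → S
  read 'e': S → V
  read 'e': V → T
S -> V -> U -> S -> S -> S -> S -> S -> V -> T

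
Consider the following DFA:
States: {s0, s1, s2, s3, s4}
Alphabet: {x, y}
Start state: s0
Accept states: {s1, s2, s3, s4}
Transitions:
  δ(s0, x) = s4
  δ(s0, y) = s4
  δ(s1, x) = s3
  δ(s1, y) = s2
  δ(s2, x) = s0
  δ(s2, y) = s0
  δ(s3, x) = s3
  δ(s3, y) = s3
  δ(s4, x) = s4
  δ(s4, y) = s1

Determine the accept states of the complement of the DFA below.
Complement accept states = All states \ Original accept states
= {s0, s1, s2, s3, s4} \ {s1, s2, s3, s4}
{s0}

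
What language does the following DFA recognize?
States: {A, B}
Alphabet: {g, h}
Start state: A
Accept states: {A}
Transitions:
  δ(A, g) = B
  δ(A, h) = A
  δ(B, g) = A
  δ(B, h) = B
Testing a few strings:
  'h' → accept
  'gg' → accept
  'g' → reject
  'gh' → reject
State roles: A=even number of g's so far; B=odd number of g's so far
All strings over {g,h} with an even number of g's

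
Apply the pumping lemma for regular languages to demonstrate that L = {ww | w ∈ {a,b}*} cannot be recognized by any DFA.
Assume L is regular with pumping length p. Idea: pumping the leading a-block breaks the equality of the two halves.
Choose s = a^p b a^p b ∈ L (with w = a^p b). |s| = 2p+2 ≥ p. By the pumping lemma, s = xyz with |xy| ≤ p, |y| > 0, so y = a^k with k ≥ 1, in the first a-block. Then xy²z = a^(p+k) b a^p b, of length 2p+2+k. If k is odd this length is odd, so it cannot be of the form ww. If k is even, each half has length p+1+k/2 ≤ p+k, so the first half lies entirely inside the leading a-block and contains no b, while the second half ends in b; the halves differ. Either way xy²z ∉ L.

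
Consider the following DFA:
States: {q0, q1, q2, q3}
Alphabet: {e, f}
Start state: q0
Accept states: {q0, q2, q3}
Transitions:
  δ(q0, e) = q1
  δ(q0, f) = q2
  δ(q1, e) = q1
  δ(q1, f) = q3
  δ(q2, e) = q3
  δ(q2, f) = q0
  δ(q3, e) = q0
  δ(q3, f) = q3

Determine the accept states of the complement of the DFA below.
Complement accept states = All states \ Original accept states
= {q0, q1, q2, q3} \ {q0, q2, q3}
{q1}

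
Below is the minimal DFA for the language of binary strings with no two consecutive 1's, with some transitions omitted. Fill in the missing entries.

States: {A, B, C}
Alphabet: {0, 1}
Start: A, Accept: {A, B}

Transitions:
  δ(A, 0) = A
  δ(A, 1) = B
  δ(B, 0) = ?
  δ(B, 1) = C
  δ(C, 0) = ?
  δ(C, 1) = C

From the language and accept set, identify what each state tracks — A: last symbol not 1 (ok); B: last symbol 1 (ok); C: saw 11 (dead).
Each missing δ(q, a) is the state matching the new tracked value after reading a.
δ(B, 0) = A; δ(C, 0) = C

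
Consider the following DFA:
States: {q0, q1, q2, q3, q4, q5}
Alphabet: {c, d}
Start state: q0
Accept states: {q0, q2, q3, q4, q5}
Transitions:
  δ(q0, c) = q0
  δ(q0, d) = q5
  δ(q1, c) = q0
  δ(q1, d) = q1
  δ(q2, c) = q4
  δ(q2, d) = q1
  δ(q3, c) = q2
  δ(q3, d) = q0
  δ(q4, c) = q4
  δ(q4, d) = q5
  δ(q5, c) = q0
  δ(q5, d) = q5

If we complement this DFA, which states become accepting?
Complement accept states = All states \ Original accept states
= {q0, q1, q2, q3, q4, q5} \ {q0, q2, q3, q4, q5}
{q1}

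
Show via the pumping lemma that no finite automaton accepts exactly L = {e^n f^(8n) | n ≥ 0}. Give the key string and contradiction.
Assume L is regular with pumping length p. Idea: pumping the e-block breaks the 1:8 ratio.
Choose s = e^p f^(8p) (length 9p ≥ p). By the pumping lemma, s = xyz with |xy| ≤ p, |y| > 0, so y = e^k with k ≥ 1. Then xy²z = e^(p+k) f^(8p). For this to be in L we would need 8p = 8(p+k), i.e. 8k = 0, contradicting k ≥ 1. So xy²z ∉ L.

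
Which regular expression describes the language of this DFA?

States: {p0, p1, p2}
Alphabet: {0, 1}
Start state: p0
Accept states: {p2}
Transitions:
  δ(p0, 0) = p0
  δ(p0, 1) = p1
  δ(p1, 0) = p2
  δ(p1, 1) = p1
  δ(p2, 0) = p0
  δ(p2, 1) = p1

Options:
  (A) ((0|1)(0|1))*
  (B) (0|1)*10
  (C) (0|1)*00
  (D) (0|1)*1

Check each option against the DFA on short strings; one disagreement eliminates an option:
  (A) ((0|1)(0|1))*: on ε the DFA stays in p0 and rejects (p0 ∉ Accept), but the regex matches it → eliminate
  (B) (0|1)*10: agrees with the DFA on every string of length ≤ 6
  (C) (0|1)*00: on '00' the DFA goes p0 → p0 → p0 and rejects (p0 ∉ Accept), but the regex matches it → eliminate
  (D) (0|1)*1: on '1' the DFA goes p0 → p1 and rejects (p1 ∉ Accept), but the regex matches it → eliminate
Only (B) is consistent with the DFA.
(B) (0|1)*10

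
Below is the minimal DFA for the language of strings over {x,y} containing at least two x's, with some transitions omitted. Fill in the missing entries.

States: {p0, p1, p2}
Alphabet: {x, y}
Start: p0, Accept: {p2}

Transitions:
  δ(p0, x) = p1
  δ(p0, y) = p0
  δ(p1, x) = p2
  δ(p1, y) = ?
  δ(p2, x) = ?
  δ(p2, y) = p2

From the language and accept set, identify what each state tracks — p0: zero x's seen; p1: one x seen; p2: ≥ two x's seen.
Each missing δ(q, a) is the state matching the new tracked value after reading a.
δ(p1, y) = p1; δ(p2, x) = p2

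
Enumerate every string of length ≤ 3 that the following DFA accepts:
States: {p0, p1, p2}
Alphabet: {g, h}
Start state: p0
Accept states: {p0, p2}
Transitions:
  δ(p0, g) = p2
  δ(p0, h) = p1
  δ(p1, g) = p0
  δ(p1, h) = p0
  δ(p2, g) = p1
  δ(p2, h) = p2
ε, g, gh, hg, hh, ggg, ggh, ghh, hgg, hhg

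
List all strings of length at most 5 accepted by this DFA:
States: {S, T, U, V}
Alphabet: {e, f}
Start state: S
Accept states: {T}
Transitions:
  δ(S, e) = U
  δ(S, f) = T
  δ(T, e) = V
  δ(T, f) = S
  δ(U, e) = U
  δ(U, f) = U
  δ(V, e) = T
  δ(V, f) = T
f, fee, fef, fff, feeee, feeef, feeff, fefee, fefef, fefff, fffee, fffef, fffff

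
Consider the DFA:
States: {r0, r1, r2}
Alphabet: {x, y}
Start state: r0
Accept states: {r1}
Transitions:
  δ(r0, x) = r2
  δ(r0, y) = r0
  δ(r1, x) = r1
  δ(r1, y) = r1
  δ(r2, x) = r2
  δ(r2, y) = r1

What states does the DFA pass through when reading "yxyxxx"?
read 'y': r0 → r0
  read 'x': r0 → r2
  read 'y': r2 → r1
  read 'x': r1 → r1
  read 'x': r1 → r1
  read 'x': r1 → r1
r0 -> r0 -> r2 -> r1 -> r1 -> r1 -> r1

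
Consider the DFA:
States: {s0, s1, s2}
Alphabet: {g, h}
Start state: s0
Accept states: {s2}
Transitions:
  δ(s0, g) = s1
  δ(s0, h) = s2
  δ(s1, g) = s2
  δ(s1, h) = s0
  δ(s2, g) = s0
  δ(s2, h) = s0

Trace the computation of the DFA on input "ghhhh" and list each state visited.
read 'g': s0 → s1
  read 'h': s1 → s0
  read 'h': s0 → s2
  read 'h': s2 → s0
  read 'h': s0 → s2
s0 -> s1 -> s0 -> s2 -> s0 -> s2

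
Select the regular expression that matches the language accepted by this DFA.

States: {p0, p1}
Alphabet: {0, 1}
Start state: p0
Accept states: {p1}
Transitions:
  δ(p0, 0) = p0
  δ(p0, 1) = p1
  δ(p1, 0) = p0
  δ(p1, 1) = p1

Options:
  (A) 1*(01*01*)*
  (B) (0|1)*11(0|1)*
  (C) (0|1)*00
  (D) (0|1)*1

Check each option against the DFA on short strings; one disagreement eliminates an option:
  (A) 1*(01*01*)*: on ε the DFA stays in p0 and rejects (p0 ∉ Accept), but the regex matches it → eliminate
  (B) (0|1)*11(0|1)*: on '1' the DFA goes p0 → p1 and accepts (p1 ∈ Accept), but the regex does not match it → eliminate
  (C) (0|1)*00: on '1' the DFA goes p0 → p1 and accepts (p1 ∈ Accept), but the regex does not match it → eliminate
  (D) (0|1)*1: agrees with the DFA on every string of length ≤ 6
Only (D) is consistent with the DFA.
(D) (0|1)*1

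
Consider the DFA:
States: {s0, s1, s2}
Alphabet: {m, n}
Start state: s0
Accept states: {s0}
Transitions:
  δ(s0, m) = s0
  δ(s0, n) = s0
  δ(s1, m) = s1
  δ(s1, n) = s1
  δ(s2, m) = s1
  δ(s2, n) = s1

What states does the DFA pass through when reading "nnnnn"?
read 'n': s0 → s0
  read 'n': s0 → s0
  read 'n': s0 → s0
  read 'n': s0 → s0
  read 'n': s0 → s0
s0 -> s0 -> s0 -> s0 -> s0 -> s0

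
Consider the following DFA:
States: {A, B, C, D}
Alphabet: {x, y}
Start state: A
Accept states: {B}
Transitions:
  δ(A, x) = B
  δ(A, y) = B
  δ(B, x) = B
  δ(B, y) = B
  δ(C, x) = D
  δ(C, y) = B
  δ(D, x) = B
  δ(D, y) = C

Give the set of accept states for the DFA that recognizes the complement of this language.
Complement accept states = All states \ Original accept states
= {A, B, C, D} \ {B}
{A, C, D}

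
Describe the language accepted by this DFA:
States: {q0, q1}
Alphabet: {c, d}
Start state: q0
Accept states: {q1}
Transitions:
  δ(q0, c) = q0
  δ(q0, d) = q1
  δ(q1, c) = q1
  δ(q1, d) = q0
Testing a few strings:
  'd' → accept
  'cd' → accept
  'ccc' → reject
  'dcc' → accept
State roles: q0=even number of d's so far; q1=odd number of d's so far
All strings over {c,d} with an odd number of d's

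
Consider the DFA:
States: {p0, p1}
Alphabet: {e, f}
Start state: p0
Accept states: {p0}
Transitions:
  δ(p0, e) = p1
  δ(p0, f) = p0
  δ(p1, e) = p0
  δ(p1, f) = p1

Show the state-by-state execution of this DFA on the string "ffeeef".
read 'f': p0 → p0
  read 'f': p0 → p0
  read 'e': p0 → p1
  read 'e': p1 → p0
  read 'e': p0 → p1
  read 'f': p1 → p1
p0 -> p0 -> p0 -> p1 -> p0 -> p1 -> p1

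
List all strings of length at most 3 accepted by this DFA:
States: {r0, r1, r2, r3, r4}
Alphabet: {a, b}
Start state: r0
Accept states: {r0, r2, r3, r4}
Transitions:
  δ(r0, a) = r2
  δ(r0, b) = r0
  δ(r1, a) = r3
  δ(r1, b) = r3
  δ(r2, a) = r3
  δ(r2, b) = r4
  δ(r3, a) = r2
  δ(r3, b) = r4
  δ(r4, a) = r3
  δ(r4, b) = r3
ε, a, b, aa, ab, ba, bb, aaa, aab, aba, abb, baa, bab, bba, bbb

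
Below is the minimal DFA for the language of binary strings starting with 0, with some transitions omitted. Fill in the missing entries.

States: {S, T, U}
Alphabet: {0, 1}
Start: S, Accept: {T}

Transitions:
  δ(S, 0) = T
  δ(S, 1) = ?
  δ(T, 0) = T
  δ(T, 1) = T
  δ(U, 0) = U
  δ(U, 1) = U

From the language and accept set, identify what each state tracks — S: no input read; T: started with 0; U: started with 1 (dead).
Each missing δ(q, a) is the state matching the new tracked value after reading a.
δ(S, 1) = U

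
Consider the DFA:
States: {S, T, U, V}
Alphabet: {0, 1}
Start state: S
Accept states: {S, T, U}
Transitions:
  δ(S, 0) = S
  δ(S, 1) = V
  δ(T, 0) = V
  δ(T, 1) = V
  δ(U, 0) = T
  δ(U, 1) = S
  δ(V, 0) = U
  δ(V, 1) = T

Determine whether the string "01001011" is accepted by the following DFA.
Processing string "01001011":
  S --0--> S
  S --1--> V
  V --0--> U
  U --0--> T
  T --1--> V
  V --0--> U
  U --1--> S
  S --1--> V
Final state: V
Accept states: {S, T, U}
No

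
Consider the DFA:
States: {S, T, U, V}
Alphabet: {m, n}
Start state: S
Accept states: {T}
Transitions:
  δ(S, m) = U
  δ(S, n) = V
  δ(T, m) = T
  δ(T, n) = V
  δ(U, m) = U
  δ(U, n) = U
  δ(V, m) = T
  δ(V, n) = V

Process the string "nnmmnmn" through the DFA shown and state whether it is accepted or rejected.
Processing string "nnmmnmn":
  S --n--> V
  V --n--> V
  V --m--> T
  T --m--> T
  T --n--> V
  V --m--> T
  T --n--> V
Final state: V
Accept states: {T}
No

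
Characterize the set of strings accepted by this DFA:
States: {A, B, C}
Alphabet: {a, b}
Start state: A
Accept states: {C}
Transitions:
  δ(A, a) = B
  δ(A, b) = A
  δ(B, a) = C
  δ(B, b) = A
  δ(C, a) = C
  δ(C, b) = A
Testing a few strings:
  'bab' → reject
  'bb' → reject
  'bba' → reject
  'b' → reject
State roles: A=last symbol not a; B=one trailing a; C=two trailing a's
All strings over {a,b} ending with aa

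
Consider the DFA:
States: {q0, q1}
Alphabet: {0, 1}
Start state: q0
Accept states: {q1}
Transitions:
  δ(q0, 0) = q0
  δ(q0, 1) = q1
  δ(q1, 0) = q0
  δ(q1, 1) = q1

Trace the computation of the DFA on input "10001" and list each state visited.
read '1': q0 → q1
  read '0': q1 → q0
  read '0': q0 → q0
  read '0': q0 → q0
  read '1': q0 → q1
q0 -> q1 -> q0 -> q0 -> q0 -> q1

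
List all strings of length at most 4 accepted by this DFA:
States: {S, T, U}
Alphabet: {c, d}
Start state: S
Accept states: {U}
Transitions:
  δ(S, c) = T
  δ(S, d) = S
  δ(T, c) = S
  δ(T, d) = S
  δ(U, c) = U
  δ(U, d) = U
None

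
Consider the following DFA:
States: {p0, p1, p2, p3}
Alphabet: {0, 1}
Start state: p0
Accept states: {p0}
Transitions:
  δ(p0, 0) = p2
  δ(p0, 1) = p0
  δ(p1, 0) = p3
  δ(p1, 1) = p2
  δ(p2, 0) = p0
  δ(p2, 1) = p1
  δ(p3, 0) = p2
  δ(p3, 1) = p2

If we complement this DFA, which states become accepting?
Complement accept states = All states \ Original accept states
= {p0, p1, p2, p3} \ {p0}
{p1, p2, p3}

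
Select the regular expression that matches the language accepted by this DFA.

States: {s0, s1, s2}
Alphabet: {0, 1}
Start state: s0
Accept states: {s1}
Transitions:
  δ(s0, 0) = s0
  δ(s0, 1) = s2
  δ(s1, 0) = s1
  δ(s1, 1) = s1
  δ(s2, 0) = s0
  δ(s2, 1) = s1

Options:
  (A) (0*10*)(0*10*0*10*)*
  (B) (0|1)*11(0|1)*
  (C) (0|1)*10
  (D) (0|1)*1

Check each option against the DFA on short strings; one disagreement eliminates an option:
  (A) (0*10*)(0*10*0*10*)*: on '1' the DFA goes s0 → s2 and rejects (s2 ∉ Accept), but the regex matches it → eliminate
  (B) (0|1)*11(0|1)*: agrees with the DFA on every string of length ≤ 6
  (C) (0|1)*10: on '10' the DFA goes s0 → s2 → s0 and rejects (s0 ∉ Accept), but the regex matches it → eliminate
  (D) (0|1)*1: on '1' the DFA goes s0 → s2 and rejects (s2 ∉ Accept), but the regex matches it → eliminate
Only (B) is consistent with the DFA.
(B) (0|1)*11(0|1)*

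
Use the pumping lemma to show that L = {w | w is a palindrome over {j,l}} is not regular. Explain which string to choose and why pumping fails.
Assume L is regular with pumping length p. Idea: pumping the leading j-block breaks the symmetry.
Choose s = j^p l j^p (a palindrome of length 2p+1 ≥ p). By the pumping lemma, s = xyz with |xy| ≤ p, |y| > 0, so y = j^k with k > 0 (xy lies entirely in the first j^p). Then xy²z = j^(p+k) l j^p, which is not a palindrome since p+k ≠ p.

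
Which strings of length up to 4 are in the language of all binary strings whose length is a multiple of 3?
ε, 000, 001, 010, 011, 100, 101, 110, 111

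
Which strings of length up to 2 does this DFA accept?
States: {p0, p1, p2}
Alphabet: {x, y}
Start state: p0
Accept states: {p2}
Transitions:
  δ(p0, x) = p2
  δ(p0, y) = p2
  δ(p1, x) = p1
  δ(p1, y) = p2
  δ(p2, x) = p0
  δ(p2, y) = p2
x, y, xy, yy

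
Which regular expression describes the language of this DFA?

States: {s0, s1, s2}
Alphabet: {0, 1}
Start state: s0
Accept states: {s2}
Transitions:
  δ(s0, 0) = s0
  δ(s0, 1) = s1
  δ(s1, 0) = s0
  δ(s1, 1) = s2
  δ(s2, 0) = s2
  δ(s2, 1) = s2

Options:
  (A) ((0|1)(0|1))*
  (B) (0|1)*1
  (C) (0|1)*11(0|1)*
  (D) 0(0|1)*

Check each option against the DFA on short strings; one disagreement eliminates an option:
  (A) ((0|1)(0|1))*: on ε the DFA stays in s0 and rejects (s0 ∉ Accept), but the regex matches it → eliminate
  (B) (0|1)*1: on '1' the DFA goes s0 → s1 and rejects (s1 ∉ Accept), but the regex matches it → eliminate
  (C) (0|1)*11(0|1)*: agrees with the DFA on every string of length ≤ 6
  (D) 0(0|1)*: on '0' the DFA goes s0 → s0 and rejects (s0 ∉ Accept), but the regex matches it → eliminate
Only (C) is consistent with the DFA.
(C) (0|1)*11(0|1)*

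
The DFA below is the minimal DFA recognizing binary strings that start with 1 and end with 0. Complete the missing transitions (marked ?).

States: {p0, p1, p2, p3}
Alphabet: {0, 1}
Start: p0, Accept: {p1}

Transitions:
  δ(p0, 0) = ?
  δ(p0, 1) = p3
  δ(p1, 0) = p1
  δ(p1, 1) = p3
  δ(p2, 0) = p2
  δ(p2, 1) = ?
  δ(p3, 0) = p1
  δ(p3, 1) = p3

From the language and accept set, identify what each state tracks — p0: no input read; p1: started with 1, last symbol 0; p2: started with 0 (dead); p3: started with 1, last symbol 1.
Each missing δ(q, a) is the state matching the new tracked value after reading a.
δ(p0, 0) = p2; δ(p2, 1) = p2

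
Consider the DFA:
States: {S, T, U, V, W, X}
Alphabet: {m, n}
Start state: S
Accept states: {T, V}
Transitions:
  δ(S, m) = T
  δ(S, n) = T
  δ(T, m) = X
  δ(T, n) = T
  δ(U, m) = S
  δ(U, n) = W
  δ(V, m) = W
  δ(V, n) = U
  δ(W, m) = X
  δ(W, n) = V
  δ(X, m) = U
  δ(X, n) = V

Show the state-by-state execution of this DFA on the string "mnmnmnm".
read 'm': S → T
  read 'n': T → T
  read 'm': T → X
  read 'n': X → V
  read 'm': V → W
  read 'n': W → V
  read 'm': V → W
S -> T -> T -> X -> V -> W -> V -> W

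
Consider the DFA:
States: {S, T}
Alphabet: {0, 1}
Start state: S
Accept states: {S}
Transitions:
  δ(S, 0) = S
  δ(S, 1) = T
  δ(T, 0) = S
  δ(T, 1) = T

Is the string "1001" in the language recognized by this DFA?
Processing string "1001":
  S --1--> T
  T --0--> S
  S --0--> S
  S --1--> T
Final state: T
Accept states: {S}
No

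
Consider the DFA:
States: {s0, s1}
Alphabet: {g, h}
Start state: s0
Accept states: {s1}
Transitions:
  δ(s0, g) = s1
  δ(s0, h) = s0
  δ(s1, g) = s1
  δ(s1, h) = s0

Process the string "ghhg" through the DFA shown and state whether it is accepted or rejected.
Processing string "ghhg":
  s0 --g--> s1
  s1 --h--> s0
  s0 --h--> s0
  s0 --g--> s1
Final state: s1
Accept states: {s1}
Yes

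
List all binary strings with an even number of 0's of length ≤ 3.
ε, 1, 00, 11, 001, 010, 100, 111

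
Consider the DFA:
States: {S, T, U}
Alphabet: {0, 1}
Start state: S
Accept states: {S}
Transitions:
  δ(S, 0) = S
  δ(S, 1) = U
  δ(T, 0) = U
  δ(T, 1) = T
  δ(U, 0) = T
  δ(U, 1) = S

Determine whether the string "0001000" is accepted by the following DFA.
Processing string "0001000":
  S --0--> S
  S --0--> S
  S --0--> S
  S --1--> U
  U --0--> T
  T --0--> U
  U --0--> T
Final state: T
Accept states: {S}
No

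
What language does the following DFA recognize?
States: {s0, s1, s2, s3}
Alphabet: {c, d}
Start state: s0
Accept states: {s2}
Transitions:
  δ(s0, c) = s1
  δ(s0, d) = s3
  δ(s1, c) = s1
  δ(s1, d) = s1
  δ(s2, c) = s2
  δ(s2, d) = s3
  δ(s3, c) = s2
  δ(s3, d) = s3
Testing a few strings:
  'dc' → accept
  'c' → reject
  'ccd' → reject
  'cdcc' → reject
State roles: s0=no input read; s1=started with c (dead); s2=started with d, last symbol c; s3=started with d, last symbol d
All strings over {c,d} that start with d and end with c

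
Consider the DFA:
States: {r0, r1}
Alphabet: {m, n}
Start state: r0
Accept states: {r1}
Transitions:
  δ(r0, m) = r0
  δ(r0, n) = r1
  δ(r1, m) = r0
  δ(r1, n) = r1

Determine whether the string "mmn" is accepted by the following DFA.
Processing string "mmn":
  r0 --m--> r0
  r0 --m--> r0
  r0 --n--> r1
Final state: r1
Accept states: {r1}
Yes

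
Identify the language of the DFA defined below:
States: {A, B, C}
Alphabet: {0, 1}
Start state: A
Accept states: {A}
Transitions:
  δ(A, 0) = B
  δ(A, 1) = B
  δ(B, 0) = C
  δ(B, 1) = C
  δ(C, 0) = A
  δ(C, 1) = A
Testing a few strings:
  '1' → reject
  '01' → reject
  '10' → reject
  '0000' → reject
State roles: A=length ≡ 0 (mod 3); B=length ≡ 1 (mod 3); C=length ≡ 2 (mod 3)
All binary strings whose length is a multiple of 3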